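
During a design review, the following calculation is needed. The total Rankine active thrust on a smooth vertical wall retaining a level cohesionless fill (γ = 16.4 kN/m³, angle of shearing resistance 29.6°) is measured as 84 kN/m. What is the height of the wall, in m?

5.50 m

K_a = 0.3387. P_a = ½ K_a γ H² ⇒ H = √(2P_a/(K_a γ)).
H = √(2×84/(0.3387×16.4)) = 5.499 m.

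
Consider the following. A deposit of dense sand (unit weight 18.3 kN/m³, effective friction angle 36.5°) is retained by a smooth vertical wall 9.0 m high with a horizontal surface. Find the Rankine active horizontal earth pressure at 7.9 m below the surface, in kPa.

36.7 kPa

K_a = (1 − sin φ)/(1 + sin φ) = 0.2541.
σ_h = K_a γ z = 0.2541 × 18.3 × 7.9 = 36.73 kPa.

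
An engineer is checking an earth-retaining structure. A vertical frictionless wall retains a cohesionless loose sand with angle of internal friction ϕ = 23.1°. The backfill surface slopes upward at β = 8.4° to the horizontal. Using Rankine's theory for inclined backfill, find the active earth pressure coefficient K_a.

K_a = cos β · (cos β − √(cos²β − cos²φ)) / (cos β + √(cos²β − cos²φ)).
cos β = 0.9893, cos φ = 0.9198, √(cos²β − cos²φ) = 0.3641.
K_a = 0.9893 × (0.9893 − 0.3641)/(0.9893 + 0.3641) = 0.4570.

0.457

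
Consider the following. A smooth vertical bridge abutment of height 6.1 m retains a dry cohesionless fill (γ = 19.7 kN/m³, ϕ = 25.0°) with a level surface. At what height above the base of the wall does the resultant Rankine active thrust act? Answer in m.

2.03 m

K_a = 0.4059.
The pressure distribution is triangular, so the resultant acts at H/3 above the base = 6.1/3 = 2.033 m.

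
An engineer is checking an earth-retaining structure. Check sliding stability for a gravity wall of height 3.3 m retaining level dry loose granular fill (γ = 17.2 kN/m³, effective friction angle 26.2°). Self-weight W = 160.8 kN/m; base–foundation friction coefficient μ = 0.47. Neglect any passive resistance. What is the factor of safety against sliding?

2.08

K_a = tan²(45° − 26.2°/2) = 0.3874.
P_a = ½K_aγH² = 0.5×0.3874×17.2×3.3² = 36.29 kN/m, acting at H/3 = 1.100 m above the base.
FS_sliding = μW / P_a = 0.47×160.8 / 36.29 = 2.083.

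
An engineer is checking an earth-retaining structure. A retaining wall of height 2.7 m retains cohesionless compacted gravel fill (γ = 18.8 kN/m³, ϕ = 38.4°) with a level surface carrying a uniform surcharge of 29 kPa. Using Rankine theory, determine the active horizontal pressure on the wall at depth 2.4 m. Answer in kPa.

K_a = (1 − sin φ)/(1 + sin φ) = 0.2337.
σ_v = γz + q = 18.8 × 2.4 + 29 = 74.12 kPa.
σ_h = K_a σ_v = 0.2337 × 74.12 = 17.32 kPa.

17.3 kPa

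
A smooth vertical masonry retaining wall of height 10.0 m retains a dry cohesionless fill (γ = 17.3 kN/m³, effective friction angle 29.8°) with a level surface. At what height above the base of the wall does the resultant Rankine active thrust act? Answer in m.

K_a = 0.3360.
The pressure distribution is triangular, so the resultant acts at H/3 above the base = 10.0/3 = 3.333 m.

3.33 m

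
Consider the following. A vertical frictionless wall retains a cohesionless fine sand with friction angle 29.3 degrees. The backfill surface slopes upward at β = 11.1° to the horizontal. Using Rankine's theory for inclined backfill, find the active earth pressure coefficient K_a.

K_a = cos β · (cos β − √(cos²β − cos²φ)) / (cos β + √(cos²β − cos²φ)).
cos β = 0.9813, cos φ = 0.8721, √(cos²β − cos²φ) = 0.4499.
K_a = 0.9813 × (0.9813 − 0.4499)/(0.9813 + 0.4499) = 0.3643.

0.364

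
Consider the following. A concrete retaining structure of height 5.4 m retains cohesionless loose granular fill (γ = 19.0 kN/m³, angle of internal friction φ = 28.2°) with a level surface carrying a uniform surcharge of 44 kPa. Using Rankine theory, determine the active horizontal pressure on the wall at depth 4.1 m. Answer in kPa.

43.7 kPa

K_a = (1 − sin φ)/(1 + sin φ) = 0.3582.
σ_v = γz + q = 19.0 × 4.1 + 44 = 121.9 kPa.
σ_h = K_a σ_v = 0.3582 × 121.9 = 43.66 kPa.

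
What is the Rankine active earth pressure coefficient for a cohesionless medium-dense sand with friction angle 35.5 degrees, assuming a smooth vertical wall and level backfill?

0.265

K_a = tan²(45° − φ/2) = tan²(27.25°) = 0.2653.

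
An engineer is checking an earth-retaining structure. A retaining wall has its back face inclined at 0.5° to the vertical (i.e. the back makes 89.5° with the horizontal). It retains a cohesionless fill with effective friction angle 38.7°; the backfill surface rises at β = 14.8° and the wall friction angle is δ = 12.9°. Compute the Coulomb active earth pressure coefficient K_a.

K_a = sin²(α+φ) / [sin²α · sin(α−δ) · (1 + √{sin(φ+δ)sin(φ−β) / (sin(α−δ)sin(α+β))})²].
With α = 89.5°, φ = 38.7°, δ = 12.9°, β = 14.8°: K_a = 0.2542.

0.254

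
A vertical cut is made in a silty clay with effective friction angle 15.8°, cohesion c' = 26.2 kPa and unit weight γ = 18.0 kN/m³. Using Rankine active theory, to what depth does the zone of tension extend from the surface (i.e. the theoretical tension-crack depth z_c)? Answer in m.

K_a = tan²(45° − 15.8°/2) = 0.5720; √K_a = 0.7563.
The active pressure is zero where K_a γ z = 2c√K_a, so z_c = 2c/(γ√K_a) = 2×26.2/(18.0×0.7563) = 3.849 m.

3.85 m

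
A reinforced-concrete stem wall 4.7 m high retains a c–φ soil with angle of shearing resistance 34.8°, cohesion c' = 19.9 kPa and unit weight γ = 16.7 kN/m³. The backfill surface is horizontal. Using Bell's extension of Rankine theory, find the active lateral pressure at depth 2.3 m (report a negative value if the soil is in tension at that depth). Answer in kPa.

-10.3 kPa

K_a = (1 − sin φ)/(1 + sin φ) = 0.2733.
σ_a = K_a γ z − 2c√K_a = 0.2733×16.7×2.3 − 2×19.9×0.5228 = -10.31 kPa.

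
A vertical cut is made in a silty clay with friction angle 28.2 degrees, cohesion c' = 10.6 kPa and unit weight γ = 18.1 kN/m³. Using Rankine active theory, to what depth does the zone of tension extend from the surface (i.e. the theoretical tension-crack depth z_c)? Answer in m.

1.96 m

K_a = tan²(45° − 28.2°/2) = 0.3582; √K_a = 0.5985.
The active pressure is zero where K_a γ z = 2c√K_a, so z_c = 2c/(γ√K_a) = 2×10.6/(18.1×0.5985) = 1.957 m.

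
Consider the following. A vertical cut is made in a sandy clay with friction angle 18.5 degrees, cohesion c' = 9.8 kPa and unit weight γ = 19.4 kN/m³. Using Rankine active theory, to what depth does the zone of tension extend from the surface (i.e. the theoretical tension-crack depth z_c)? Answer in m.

K_a = tan²(45° − 18.5°/2) = 0.5183; √K_a = 0.7199.
The active pressure is zero where K_a γ z = 2c√K_a, so z_c = 2c/(γ√K_a) = 2×9.8/(19.4×0.7199) = 1.403 m.

1.40 m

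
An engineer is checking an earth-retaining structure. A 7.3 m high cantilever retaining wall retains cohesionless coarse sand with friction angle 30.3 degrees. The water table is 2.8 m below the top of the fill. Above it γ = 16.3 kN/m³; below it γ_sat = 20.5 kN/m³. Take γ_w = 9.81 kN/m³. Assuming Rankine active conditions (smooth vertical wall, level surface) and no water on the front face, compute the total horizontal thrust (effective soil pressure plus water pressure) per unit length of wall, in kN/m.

K_a = tan²(45° − φ/2) = 0.3293.
γ' = 20.5 − 9.81 = 10.69 kN/m³. Depth below WT = 4.5 m.
σ'_h at WT = K_a γ d_w = 15.03 kPa; at base = 15.03 + K_a γ' × 4.5 = 30.87 kPa.
P₁ (0–2.8 m) = ½×15.03×2.8 = 21.04. P₂ (2.8–7.3 m) = ½(15.03+30.87)×4.5 = 103.3.
P_w = ½ γ_w h₂² = 0.5×9.81×4.5² = 99.33. Total = 21.04+103.3+99.33 = 223.6 kN/m.

224 kN/m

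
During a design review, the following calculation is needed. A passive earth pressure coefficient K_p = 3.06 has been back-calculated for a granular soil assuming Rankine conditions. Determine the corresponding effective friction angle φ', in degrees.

K_p = (1+sin φ)/(1−sin φ) ⇒ sin φ = (K_p − 1)/(K_p + 1) = 0.5074.
φ = arcsin(0.5074) = 30.49°.

30.5°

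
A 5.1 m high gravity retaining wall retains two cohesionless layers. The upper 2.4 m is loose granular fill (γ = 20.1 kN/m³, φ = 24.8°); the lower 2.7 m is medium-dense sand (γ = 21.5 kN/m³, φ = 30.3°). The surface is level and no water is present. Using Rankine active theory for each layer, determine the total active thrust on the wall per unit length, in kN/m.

K_a1 = tan²(45°−24.8°/2) = 0.4090; K_a2 = tan²(45°−30.3°/2) = 0.3293.
Layer 1: σ at base = K_a1 γ₁ h₁ = 19.73 kPa; P₁ = ½×19.73×2.4 = 23.68.
Layer 2: σ_v at top = γ₁h₁ = 48.24; σ_h top = K_a2×48.24 = 15.89; σ_h base = K_a2×(48.24+21.5×2.7) = 35.00.
P₂ = ½(15.89+35.00)×2.7 = 68.70. Total P_a = 23.68+68.70 = 92.38 kN/m.

92.4 kN/m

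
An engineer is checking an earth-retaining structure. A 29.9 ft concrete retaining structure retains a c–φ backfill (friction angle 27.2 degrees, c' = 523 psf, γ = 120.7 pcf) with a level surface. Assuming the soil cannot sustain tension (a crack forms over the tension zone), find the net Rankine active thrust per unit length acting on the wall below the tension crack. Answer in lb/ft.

K_a = 0.3726; √K_a = 0.6104.
Tension-crack depth z_c = 2c/(γ√K_a) = 2×523/(120.7×0.6104) = 14.20 ft.
σ_a at base = K_a γ H − 2c√K_a = 0.3726×120.7×29.9 − 2×523×0.6104 = 706.2 psf.
P_a = ½ × 706.2 × (H − z_c) = 0.5×706.2×15.70 = 5544 lb/ft.

5540 lb/ft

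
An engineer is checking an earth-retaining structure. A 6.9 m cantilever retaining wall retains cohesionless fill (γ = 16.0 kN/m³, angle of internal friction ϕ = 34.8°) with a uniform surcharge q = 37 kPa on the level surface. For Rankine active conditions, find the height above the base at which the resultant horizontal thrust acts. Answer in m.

2.76 m

K_a = 0.2733.
Triangular part P₁ = ½K_aγH² = 104.1 at H/3 = 2.300 m; rectangular part P₂ = K_a q H = 69.78 at H/2 = 3.450 m.
ȳ = (P₁·2.300 + P₂·3.450)/(P₁+P₂) = 2.761 m.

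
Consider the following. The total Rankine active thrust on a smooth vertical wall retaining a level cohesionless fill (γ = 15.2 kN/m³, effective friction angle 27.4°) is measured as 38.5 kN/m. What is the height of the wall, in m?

K_a = 0.3697. P_a = ½ K_a γ H² ⇒ H = √(2P_a/(K_a γ)).
H = √(2×38.5/(0.3697×15.2)) = 3.702 m.

3.70 m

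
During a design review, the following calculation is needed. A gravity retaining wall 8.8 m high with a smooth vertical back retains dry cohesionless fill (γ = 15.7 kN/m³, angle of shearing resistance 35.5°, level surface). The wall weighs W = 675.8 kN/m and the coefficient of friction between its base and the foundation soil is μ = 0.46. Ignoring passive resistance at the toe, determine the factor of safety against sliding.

K_a = tan²(45° − 35.5°/2) = 0.2653.
P_a = ½K_aγH² = 0.5×0.2653×15.7×8.8² = 161.3 kN/m, acting at H/3 = 2.933 m above the base.
FS_sliding = μW / P_a = 0.46×675.8 / 161.3 = 1.928.

1.93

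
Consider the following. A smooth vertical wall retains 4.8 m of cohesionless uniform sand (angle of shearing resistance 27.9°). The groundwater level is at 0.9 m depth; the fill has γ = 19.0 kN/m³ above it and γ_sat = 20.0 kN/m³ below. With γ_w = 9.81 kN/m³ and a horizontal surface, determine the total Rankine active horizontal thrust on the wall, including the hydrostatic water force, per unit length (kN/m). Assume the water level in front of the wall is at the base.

K_a = tan²(45° − φ/2) = 0.3625.
γ' = 20.0 − 9.81 = 10.19 kN/m³. Depth below WT = 3.9 m.
σ'_h at WT = K_a γ d_w = 6.198 kPa; at base = 6.198 + K_a γ' × 3.9 = 20.60 kPa.
P₁ (0–0.9 m) = ½×6.198×0.9 = 2.789. P₂ (0.9–4.8 m) = ½(6.198+20.60)×3.9 = 52.26.
P_w = ½ γ_w h₂² = 0.5×9.81×3.9² = 74.61. Total = 2.789+52.26+74.61 = 129.7 kN/m.

130 kN/m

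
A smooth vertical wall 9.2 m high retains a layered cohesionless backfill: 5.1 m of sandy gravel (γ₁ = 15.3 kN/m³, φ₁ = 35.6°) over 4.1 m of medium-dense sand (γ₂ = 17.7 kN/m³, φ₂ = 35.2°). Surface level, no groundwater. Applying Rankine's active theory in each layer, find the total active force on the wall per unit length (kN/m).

178 kN/m

K_a1 = tan²(45°−35.6°/2) = 0.2641; K_a2 = tan²(45°−35.2°/2) = 0.2687.
Layer 1: σ at base = K_a1 γ₁ h₁ = 20.61 kPa; P₁ = ½×20.61×5.1 = 52.55.
Layer 2: σ_v at top = γ₁h₁ = 78.03; σ_h top = K_a2×78.03 = 20.97; σ_h base = K_a2×(78.03+17.7×4.1) = 40.46.
P₂ = ½(20.97+40.46)×4.1 = 125.9. Total P_a = 52.55+125.9 = 178.5 kN/m.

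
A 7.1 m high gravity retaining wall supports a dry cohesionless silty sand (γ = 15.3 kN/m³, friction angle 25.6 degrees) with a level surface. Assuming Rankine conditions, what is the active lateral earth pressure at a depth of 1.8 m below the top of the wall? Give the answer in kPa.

K_a = (1 − sin φ)/(1 + sin φ) = 0.3966.
σ_h = K_a γ z = 0.3966 × 15.3 × 1.8 = 10.92 kPa.

10.9 kPa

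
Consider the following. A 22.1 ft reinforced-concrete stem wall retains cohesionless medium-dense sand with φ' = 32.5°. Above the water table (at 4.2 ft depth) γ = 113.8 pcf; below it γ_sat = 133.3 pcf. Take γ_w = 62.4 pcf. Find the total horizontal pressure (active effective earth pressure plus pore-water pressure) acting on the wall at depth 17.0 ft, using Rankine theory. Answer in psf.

1220 psf

K_a = (1 − sin φ)/(1 + sin φ) = 0.3010.
γ' = 133.3 − 62.4 = 70.90 pcf.
Effective vertical stress at 17.0 ft: σ'_v = 113.8×4.2 + 70.90×12.8 = 1385 psf.
σ'_h = K_a σ'_v = 0.3010 × 1385 = 417.0 psf; u = γ_w × 12.8 = 798.7 psf.
Total σ_h = 417.0 + 798.7 = 1216 psf.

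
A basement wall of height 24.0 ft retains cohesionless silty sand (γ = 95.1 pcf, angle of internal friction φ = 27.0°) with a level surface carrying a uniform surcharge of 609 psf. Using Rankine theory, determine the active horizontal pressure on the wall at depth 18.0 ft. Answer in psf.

K_a = (1 − sin φ)/(1 + sin φ) = 0.3755.
σ_v = γz + q = 95.1 × 18.0 + 609 = 2321 psf.
σ_h = K_a σ_v = 0.3755 × 2321 = 871.5 psf.

872 psf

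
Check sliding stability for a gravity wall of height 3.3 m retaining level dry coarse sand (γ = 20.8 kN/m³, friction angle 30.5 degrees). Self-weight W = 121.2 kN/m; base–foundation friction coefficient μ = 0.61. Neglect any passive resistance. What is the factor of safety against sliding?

2.00

K_a = tan²(45° − 30.5°/2) = 0.3267.
P_a = ½K_aγH² = 0.5×0.3267×20.8×3.3² = 37.00 kN/m, acting at H/3 = 1.100 m above the base.
FS_sliding = μW / P_a = 0.61×121.2 / 37.00 = 1.998.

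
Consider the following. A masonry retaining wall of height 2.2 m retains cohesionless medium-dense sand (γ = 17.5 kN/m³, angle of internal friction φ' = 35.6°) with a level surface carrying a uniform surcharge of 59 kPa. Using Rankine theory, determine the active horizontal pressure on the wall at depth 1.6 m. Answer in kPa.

K_a = (1 − sin φ)/(1 + sin φ) = 0.2641.
σ_v = γz + q = 17.5 × 1.6 + 59 = 87.00 kPa.
σ_h = K_a σ_v = 0.2641 × 87.00 = 22.98 kPa.

23.0 kPa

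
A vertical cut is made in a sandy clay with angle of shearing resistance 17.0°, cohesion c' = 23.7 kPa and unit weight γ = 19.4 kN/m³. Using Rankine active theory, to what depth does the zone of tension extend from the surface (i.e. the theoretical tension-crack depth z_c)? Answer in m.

3.30 m

K_a = tan²(45° − 17.0°/2) = 0.5475; √K_a = 0.7400.
The active pressure is zero where K_a γ z = 2c√K_a, so z_c = 2c/(γ√K_a) = 2×23.7/(19.4×0.7400) = 3.302 m.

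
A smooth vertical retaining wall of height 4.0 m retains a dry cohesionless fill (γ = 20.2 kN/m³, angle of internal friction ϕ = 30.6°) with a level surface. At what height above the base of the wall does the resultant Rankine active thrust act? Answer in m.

1.33 m

K_a = 0.3253.
The pressure distribution is triangular, so the resultant acts at H/3 above the base = 4.0/3 = 1.333 m.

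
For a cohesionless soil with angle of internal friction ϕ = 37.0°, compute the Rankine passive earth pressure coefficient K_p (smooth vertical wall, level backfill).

K_p = (1 + sin φ)/(1 − sin φ) = tan²(45° + 37.0°/2) = 4.023.

4.02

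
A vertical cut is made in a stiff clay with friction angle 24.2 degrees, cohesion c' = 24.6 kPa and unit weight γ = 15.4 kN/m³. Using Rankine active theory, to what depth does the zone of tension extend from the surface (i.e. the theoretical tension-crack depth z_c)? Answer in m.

4.94 m

K_a = tan²(45° − 24.2°/2) = 0.4185; √K_a = 0.6469.
The active pressure is zero where K_a γ z = 2c√K_a, so z_c = 2c/(γ√K_a) = 2×24.6/(15.4×0.6469) = 4.938 m.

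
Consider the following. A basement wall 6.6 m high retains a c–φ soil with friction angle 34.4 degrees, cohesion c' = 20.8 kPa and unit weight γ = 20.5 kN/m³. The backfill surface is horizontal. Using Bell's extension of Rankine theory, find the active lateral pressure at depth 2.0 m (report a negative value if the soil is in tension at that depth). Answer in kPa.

-10.5 kPa

K_a = (1 − sin φ)/(1 + sin φ) = 0.2780.
σ_a = K_a γ z − 2c√K_a = 0.2780×20.5×2.0 − 2×20.8×0.5272 = -10.54 kPa.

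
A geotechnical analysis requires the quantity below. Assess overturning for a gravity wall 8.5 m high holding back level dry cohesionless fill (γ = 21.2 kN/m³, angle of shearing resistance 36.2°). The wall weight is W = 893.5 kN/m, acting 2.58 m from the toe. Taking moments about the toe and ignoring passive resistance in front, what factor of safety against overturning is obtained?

K_a = tan²(45° − 36.2°/2) = 0.2574.
P_a = ½K_aγH² = 0.5×0.2574×21.2×8.5² = 197.1 kN/m, acting at H/3 = 2.833 m above the base.
Overturning moment M_o = P_a × H/3 = 197.1 × 2.833 = 558.5.
Resisting moment M_r = W × 2.58 = 893.5 × 2.58 = 2305.
FS_overturning = M_r/M_o = 2305/558.5 = 4.128.

4.13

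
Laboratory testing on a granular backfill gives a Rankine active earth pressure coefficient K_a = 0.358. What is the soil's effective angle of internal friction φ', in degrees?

28.2°

K_a = tan²(45° − φ/2) ⇒ 45° − φ/2 = arctan(√0.358) = 30.89°.
φ = 2(45° − 30.89°) = 28.21°.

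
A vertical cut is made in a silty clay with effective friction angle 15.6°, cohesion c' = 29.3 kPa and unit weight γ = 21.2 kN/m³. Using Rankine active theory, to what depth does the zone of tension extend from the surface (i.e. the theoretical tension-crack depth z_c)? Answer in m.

3.64 m

K_a = tan²(45° − 15.6°/2) = 0.5761; √K_a = 0.7590.
The active pressure is zero where K_a γ z = 2c√K_a, so z_c = 2c/(γ√K_a) = 2×29.3/(21.2×0.7590) = 3.642 m.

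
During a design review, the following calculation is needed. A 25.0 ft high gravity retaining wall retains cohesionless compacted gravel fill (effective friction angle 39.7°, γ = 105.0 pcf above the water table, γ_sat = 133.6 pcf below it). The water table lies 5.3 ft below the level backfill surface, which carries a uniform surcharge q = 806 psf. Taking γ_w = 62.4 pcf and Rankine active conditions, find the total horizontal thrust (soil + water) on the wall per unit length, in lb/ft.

22300 lb/ft

K_a = tan²(45° − φ/2) = 0.2204.
γ' = 133.6 − 62.4 = 71.20 pcf. h₂ = H − d_w = 19.7 ft.
σ'_h: at surface K_a·q = 177.7; at WT K_a(q+γd_w) = 300.3; at base K_a(q+γd_w+γ'h₂) = 609.5 psf.
P₁ = ½(177.7+300.3)×5.3 = 1267; P₂ = ½(300.3+609.5)×19.7 = 8962; P_w = ½γ_w h₂² = 12110.
Total = 1267+8962+12110 = 22340 lb/ft.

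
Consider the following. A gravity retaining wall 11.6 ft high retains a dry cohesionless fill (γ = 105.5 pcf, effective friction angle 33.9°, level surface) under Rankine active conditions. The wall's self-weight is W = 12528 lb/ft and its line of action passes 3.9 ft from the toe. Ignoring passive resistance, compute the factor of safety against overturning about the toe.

6.27

K_a = tan²(45° − 33.9°/2) = 0.2839.
P_a = ½K_aγH² = 0.5×0.2839×105.5×11.6² = 2015 lb/ft, acting at H/3 = 3.867 ft above the base.
Overturning moment M_o = P_a × H/3 = 2015 × 3.867 = 7792.
Resisting moment M_r = W × 3.9 = 12528 × 3.9 = 48860.
FS_overturning = M_r/M_o = 48860/7792 = 6.270.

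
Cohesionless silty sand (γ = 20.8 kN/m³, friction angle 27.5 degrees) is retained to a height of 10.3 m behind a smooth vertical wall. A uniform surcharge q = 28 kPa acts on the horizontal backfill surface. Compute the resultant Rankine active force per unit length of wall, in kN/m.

K_a = tan²(45° − φ/2) = 0.3682.
Soil triangle: ½ K_a γ H² = 0.5×0.3682×20.8×10.3² = 406.3 kN/m.
Surcharge rectangle: K_a q H = 0.3682×28×10.3 = 106.2 kN/m.
Total = 406.3 + 106.2 = 512.5 kN/m.

512 kN/m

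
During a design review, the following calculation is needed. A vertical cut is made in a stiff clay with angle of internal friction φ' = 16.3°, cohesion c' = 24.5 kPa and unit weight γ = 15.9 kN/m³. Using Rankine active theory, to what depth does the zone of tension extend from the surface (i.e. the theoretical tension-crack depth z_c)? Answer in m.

4.11 m

K_a = tan²(45° − 16.3°/2) = 0.5617; √K_a = 0.7495.
The active pressure is zero where K_a γ z = 2c√K_a, so z_c = 2c/(γ√K_a) = 2×24.5/(15.9×0.7495) = 4.112 m.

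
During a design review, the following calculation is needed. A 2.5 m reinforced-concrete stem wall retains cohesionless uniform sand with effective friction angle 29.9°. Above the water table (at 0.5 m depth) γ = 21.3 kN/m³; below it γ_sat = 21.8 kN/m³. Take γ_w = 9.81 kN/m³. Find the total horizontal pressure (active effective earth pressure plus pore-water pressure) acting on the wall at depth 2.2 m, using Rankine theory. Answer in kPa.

27.1 kPa

K_a = (1 − sin φ)/(1 + sin φ) = 0.3347.
γ' = 21.8 − 9.81 = 11.99 kN/m³.
Effective vertical stress at 2.2 m: σ'_v = 21.3×0.5 + 11.99×1.70 = 31.03 kPa.
σ'_h = K_a σ'_v = 0.3347 × 31.03 = 10.39 kPa; u = γ_w × 1.70 = 16.68 kPa.
Total σ_h = 10.39 + 16.68 = 27.06 kPa.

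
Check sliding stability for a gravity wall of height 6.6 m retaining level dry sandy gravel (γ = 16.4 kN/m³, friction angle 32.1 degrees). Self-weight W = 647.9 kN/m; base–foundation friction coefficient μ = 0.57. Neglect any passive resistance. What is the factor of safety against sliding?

K_a = tan²(45° − 32.1°/2) = 0.3060.
P_a = ½K_aγH² = 0.5×0.3060×16.4×6.6² = 109.3 kN/m, acting at H/3 = 2.200 m above the base.
FS_sliding = μW / P_a = 0.57×647.9 / 109.3 = 3.379.

3.38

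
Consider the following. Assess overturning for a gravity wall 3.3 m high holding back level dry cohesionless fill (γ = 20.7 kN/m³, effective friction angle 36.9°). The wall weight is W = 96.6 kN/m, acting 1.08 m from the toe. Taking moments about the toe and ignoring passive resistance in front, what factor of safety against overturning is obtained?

K_a = tan²(45° − 36.9°/2) = 0.2497.
P_a = ½K_aγH² = 0.5×0.2497×20.7×3.3² = 28.14 kN/m, acting at H/3 = 1.100 m above the base.
Overturning moment M_o = P_a × H/3 = 28.14 × 1.100 = 30.95.
Resisting moment M_r = W × 1.08 = 96.6 × 1.08 = 104.3.
FS_overturning = M_r/M_o = 104.3/30.95 = 3.370.

3.37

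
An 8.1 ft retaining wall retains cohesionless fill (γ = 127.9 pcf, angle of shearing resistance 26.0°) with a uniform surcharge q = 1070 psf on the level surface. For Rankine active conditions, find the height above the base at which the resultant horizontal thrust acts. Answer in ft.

K_a = 0.3905.
Triangular part P₁ = ½K_aγH² = 1638 at H/3 = 2.700 ft; rectangular part P₂ = K_a q H = 3384 at H/2 = 4.050 ft.
ȳ = (P₁·2.700 + P₂·4.050)/(P₁+P₂) = 3.610 ft.

3.61 ft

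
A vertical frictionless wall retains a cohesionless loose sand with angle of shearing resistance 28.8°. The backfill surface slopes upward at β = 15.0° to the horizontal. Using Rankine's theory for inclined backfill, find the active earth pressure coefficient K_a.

0.394

K_a = cos β · (cos β − √(cos²β − cos²φ)) / (cos β + √(cos²β − cos²φ)).
cos β = 0.9659, cos φ = 0.8763, √(cos²β − cos²φ) = 0.4063.
K_a = 0.9659 × (0.9659 − 0.4063)/(0.9659 + 0.4063) = 0.3939.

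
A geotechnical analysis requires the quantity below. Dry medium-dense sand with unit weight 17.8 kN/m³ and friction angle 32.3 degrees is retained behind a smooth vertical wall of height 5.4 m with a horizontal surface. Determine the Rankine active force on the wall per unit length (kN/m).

K_a = tan²(45° − φ/2) = 0.3035.
P_a = ½ K_a γ H² = 0.5 × 0.3035 × 17.8 × 5.4² = 78.76 kN/m.

78.8 kN/m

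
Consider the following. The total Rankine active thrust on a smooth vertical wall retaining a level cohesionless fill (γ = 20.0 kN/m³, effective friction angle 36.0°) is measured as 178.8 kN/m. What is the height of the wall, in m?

8.30 m

K_a = 0.2596. P_a = ½ K_a γ H² ⇒ H = √(2P_a/(K_a γ)).
H = √(2×178.8/(0.2596×20.0)) = 8.299 m.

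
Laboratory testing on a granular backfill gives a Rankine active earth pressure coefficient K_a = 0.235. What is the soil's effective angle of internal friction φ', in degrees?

K_a = tan²(45° − φ/2) ⇒ 45° − φ/2 = arctan(√0.235) = 25.86°.
φ = 2(45° − 25.86°) = 38.27°.

38.3°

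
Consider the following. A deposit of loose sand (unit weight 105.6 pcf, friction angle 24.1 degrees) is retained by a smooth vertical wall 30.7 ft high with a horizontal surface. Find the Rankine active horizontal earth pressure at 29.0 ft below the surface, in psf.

K_a = (1 − sin φ)/(1 + sin φ) = 0.4201.
σ_h = K_a γ z = 0.4201 × 105.6 × 29.0 = 1287 psf.

1290 psf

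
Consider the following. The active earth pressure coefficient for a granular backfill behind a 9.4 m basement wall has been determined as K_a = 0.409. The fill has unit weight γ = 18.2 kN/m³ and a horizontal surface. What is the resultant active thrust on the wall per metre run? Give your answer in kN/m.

P = ½ K_a γ H² = 0.5 × 0.409 × 18.2 × 9.4² = 328.9 kN/m.

329 kN/m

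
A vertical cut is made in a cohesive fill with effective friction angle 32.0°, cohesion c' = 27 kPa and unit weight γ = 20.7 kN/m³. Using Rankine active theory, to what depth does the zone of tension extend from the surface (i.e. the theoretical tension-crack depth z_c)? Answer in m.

4.71 m

K_a = tan²(45° − 32.0°/2) = 0.3073; √K_a = 0.5543.
The active pressure is zero where K_a γ z = 2c√K_a, so z_c = 2c/(γ√K_a) = 2×27/(20.7×0.5543) = 4.706 m.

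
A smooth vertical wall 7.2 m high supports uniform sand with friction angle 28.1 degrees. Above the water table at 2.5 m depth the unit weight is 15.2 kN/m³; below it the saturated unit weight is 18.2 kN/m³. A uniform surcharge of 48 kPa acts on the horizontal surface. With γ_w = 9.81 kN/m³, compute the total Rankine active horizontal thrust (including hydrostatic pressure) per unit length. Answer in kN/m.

K_a = tan²(45° − φ/2) = 0.3596.
γ' = 18.2 − 9.81 = 8.390 kN/m³. h₂ = H − d_w = 4.7 m.
σ'_h: at surface K_a·q = 17.26; at WT K_a(q+γd_w) = 30.93; at base K_a(q+γd_w+γ'h₂) = 45.11 kPa.
P₁ = ½(17.26+30.93)×2.5 = 60.23; P₂ = ½(30.93+45.11)×4.7 = 178.7; P_w = ½γ_w h₂² = 108.4.
Total = 60.23+178.7+108.4 = 347.3 kN/m.

347 kN/m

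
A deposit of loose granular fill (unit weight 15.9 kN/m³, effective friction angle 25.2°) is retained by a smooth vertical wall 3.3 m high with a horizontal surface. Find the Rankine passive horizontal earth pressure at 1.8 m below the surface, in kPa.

71.1 kPa

K_p = (1 + sin φ)/(1 − sin φ) = 2.483.
σ_h = K_p γ z = 2.483 × 15.9 × 1.8 = 71.06 kPa.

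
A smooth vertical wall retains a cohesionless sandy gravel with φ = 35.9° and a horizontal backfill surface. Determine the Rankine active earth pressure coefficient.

0.261

K_a = tan²(45° − φ/2) = tan²(27.05°) = 0.2607.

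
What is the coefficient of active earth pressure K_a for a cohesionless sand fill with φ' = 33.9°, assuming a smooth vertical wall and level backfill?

K_a = tan²(45° − φ/2) = tan²(28.05°) = 0.2839.

0.284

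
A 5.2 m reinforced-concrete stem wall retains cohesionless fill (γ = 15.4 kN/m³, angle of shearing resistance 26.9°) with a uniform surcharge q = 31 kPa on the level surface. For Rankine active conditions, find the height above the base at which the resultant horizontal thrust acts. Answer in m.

2.11 m

K_a = 0.3770.
Triangular part P₁ = ½K_aγH² = 78.49 at H/3 = 1.733 m; rectangular part P₂ = K_a q H = 60.77 at H/2 = 2.600 m.
ȳ = (P₁·1.733 + P₂·2.600)/(P₁+P₂) = 2.112 m.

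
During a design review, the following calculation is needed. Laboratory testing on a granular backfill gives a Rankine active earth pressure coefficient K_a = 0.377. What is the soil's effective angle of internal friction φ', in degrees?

26.9°

K_a = tan²(45° − φ/2) ⇒ 45° − φ/2 = arctan(√0.377) = 31.55°.
φ = 2(45° − 31.55°) = 26.90°.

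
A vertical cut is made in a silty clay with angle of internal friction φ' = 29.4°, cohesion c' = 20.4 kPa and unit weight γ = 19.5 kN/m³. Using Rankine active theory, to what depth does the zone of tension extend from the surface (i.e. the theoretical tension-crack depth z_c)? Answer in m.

K_a = tan²(45° − 29.4°/2) = 0.3415; √K_a = 0.5844.
The active pressure is zero where K_a γ z = 2c√K_a, so z_c = 2c/(γ√K_a) = 2×20.4/(19.5×0.5844) = 3.581 m.

3.58 m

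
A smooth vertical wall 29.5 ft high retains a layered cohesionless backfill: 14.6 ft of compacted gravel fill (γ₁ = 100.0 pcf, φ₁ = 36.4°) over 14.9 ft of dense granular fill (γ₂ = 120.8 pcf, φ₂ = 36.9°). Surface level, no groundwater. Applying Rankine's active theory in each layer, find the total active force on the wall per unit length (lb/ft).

11500 lb/ft

K_a1 = tan²(45°−36.4°/2) = 0.2552; K_a2 = tan²(45°−36.9°/2) = 0.2497.
Layer 1: σ at base = K_a1 γ₁ h₁ = 372.5 psf; P₁ = ½×372.5×14.6 = 2720.
Layer 2: σ_v at top = γ₁h₁ = 1460; σ_h top = K_a2×1460 = 364.5; σ_h base = K_a2×(1460+120.8×14.9) = 813.9.
P₂ = ½(364.5+813.9)×14.9 = 8779. Total P_a = 2720+8779 = 11500 lb/ft.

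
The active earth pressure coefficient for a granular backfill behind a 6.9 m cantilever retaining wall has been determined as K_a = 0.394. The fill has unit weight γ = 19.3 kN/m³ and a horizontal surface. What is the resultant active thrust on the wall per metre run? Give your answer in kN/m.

P = ½ K_a γ H² = 0.5 × 0.394 × 19.3 × 6.9² = 181.0 kN/m.

181 kN/m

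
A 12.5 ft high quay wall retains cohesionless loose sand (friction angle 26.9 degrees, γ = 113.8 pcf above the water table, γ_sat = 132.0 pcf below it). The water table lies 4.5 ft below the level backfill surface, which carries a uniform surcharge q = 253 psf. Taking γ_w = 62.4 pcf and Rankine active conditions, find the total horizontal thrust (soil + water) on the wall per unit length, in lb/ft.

6010 lb/ft

K_a = tan²(45° − φ/2) = 0.3770.
γ' = 132.0 − 62.4 = 69.60 pcf. h₂ = H − d_w = 8.0 ft.
σ'_h: at surface K_a·q = 95.38; at WT K_a(q+γd_w) = 288.4; at base K_a(q+γd_w+γ'h₂) = 498.4 psf.
P₁ = ½(95.38+288.4)×4.5 = 863.6; P₂ = ½(288.4+498.4)×8.0 = 3147; P_w = ½γ_w h₂² = 1997.
Total = 863.6+3147+1997 = 6008 lb/ft.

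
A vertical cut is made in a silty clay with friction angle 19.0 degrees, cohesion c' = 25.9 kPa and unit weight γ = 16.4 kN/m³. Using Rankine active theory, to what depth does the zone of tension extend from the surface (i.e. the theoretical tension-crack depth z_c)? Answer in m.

K_a = tan²(45° − 19.0°/2) = 0.5088; √K_a = 0.7133.
The active pressure is zero where K_a γ z = 2c√K_a, so z_c = 2c/(γ√K_a) = 2×25.9/(16.4×0.7133) = 4.428 m.

4.43 m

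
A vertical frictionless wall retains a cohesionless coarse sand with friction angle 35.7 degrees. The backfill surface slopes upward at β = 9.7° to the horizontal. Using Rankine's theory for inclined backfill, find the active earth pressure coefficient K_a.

K_a = cos β · (cos β − √(cos²β − cos²φ)) / (cos β + √(cos²β − cos²φ)).
cos β = 0.9857, cos φ = 0.8121, √(cos²β − cos²φ) = 0.5587.
K_a = 0.9857 × (0.9857 − 0.5587)/(0.9857 + 0.5587) = 0.2725.

0.273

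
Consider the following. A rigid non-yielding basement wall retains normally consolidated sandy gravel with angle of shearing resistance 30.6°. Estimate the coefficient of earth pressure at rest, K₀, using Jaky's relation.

0.491

K₀ = 1 − sin φ' = 1 − sin 30.6° = 0.4910.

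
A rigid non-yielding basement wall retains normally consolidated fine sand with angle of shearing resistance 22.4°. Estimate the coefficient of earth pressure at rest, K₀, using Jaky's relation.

0.619

K₀ = 1 − sin φ' = 1 − sin 22.4° = 0.6189.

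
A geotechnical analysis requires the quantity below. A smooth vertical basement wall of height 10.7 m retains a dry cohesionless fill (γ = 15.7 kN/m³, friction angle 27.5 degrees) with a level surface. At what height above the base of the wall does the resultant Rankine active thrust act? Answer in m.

K_a = 0.3682.
The pressure distribution is triangular, so the resultant acts at H/3 above the base = 10.7/3 = 3.567 m.

3.57 m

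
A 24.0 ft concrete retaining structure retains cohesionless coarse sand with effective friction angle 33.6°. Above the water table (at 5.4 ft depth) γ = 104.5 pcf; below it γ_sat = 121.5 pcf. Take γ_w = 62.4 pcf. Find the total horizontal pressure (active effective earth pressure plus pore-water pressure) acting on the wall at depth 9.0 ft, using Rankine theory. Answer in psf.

448 psf

K_a = (1 − sin φ)/(1 + sin φ) = 0.2875.
γ' = 121.5 − 62.4 = 59.10 pcf.
Effective vertical stress at 9.0 ft: σ'_v = 104.5×5.4 + 59.10×3.60 = 777.1 psf.
σ'_h = K_a σ'_v = 0.2875 × 777.1 = 223.4 psf; u = γ_w × 3.60 = 224.6 psf.
Total σ_h = 223.4 + 224.6 = 448.0 psf.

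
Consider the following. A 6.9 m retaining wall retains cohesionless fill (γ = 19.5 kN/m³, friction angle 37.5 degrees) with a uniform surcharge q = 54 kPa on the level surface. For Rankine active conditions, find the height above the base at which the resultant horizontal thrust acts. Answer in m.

K_a = 0.2432.
Triangular part P₁ = ½K_aγH² = 112.9 at H/3 = 2.300 m; rectangular part P₂ = K_a q H = 90.61 at H/2 = 3.450 m.
ȳ = (P₁·2.300 + P₂·3.450)/(P₁+P₂) = 2.812 m.

2.81 m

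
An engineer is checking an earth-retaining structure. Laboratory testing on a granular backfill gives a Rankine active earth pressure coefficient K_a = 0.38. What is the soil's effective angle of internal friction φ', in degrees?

26.7°

K_a = tan²(45° − φ/2) ⇒ 45° − φ/2 = arctan(√0.38) = 31.65°.
φ = 2(45° − 31.65°) = 26.70°.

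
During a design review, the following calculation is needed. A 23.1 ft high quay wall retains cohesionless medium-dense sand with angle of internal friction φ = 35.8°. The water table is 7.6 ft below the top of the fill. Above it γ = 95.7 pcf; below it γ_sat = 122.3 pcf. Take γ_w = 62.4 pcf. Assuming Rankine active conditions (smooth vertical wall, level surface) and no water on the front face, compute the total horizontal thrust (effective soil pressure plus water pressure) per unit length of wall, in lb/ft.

K_a = tan²(45° − φ/2) = 0.2619.
γ' = 122.3 − 62.4 = 59.90 pcf. Depth below WT = 15.5 ft.
σ'_h at WT = K_a γ d_w = 190.5 psf; at base = 190.5 + K_a γ' × 15.5 = 433.6 psf.
P₁ (0–7.6 ft) = ½×190.5×7.6 = 723.7. P₂ (7.6–23.1 ft) = ½(190.5+433.6)×15.5 = 4836.
P_w = ½ γ_w h₂² = 0.5×62.4×15.5² = 7496. Total = 723.7+4836+7496 = 13060 lb/ft.

13100 lb/ft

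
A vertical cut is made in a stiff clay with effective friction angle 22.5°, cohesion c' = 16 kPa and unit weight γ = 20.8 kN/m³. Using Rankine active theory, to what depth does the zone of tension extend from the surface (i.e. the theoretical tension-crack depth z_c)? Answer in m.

K_a = tan²(45° − 22.5°/2) = 0.4465; √K_a = 0.6682.
The active pressure is zero where K_a γ z = 2c√K_a, so z_c = 2c/(γ√K_a) = 2×16/(20.8×0.6682) = 2.302 m.

2.30 m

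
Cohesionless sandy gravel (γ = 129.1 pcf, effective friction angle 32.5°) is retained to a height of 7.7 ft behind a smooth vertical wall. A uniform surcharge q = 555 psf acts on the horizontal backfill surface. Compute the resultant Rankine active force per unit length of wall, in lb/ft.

2440 lb/ft

K_a = tan²(45° − φ/2) = 0.3010.
Soil triangle: ½ K_a γ H² = 0.5×0.3010×129.1×7.7² = 1152 lb/ft.
Surcharge rectangle: K_a q H = 0.3010×555×7.7 = 1286 lb/ft.
Total = 1152 + 1286 = 2438 lb/ft.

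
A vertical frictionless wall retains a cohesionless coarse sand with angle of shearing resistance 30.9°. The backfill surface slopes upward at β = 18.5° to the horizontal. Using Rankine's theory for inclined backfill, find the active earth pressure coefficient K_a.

0.382

K_a = cos β · (cos β − √(cos²β − cos²φ)) / (cos β + √(cos²β − cos²φ)).
cos β = 0.9483, cos φ = 0.8581, √(cos²β − cos²φ) = 0.4038.
K_a = 0.9483 × (0.9483 − 0.4038)/(0.9483 + 0.4038) = 0.3819.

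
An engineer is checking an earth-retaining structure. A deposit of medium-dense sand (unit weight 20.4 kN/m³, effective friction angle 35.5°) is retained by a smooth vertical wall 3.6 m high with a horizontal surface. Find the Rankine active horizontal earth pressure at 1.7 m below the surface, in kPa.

K_a = (1 − sin φ)/(1 + sin φ) = 0.2653.
σ_h = K_a γ z = 0.2653 × 20.4 × 1.7 = 9.199 kPa.

9.20 kPa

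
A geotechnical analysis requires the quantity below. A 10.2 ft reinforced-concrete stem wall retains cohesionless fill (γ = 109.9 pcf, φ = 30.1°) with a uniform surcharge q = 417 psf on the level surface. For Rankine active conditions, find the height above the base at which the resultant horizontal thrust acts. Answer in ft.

K_a = 0.3320.
Triangular part P₁ = ½K_aγH² = 1898 at H/3 = 3.400 ft; rectangular part P₂ = K_a q H = 1412 at H/2 = 5.100 ft.
ȳ = (P₁·3.400 + P₂·5.100)/(P₁+P₂) = 4.125 ft.

4.13 ft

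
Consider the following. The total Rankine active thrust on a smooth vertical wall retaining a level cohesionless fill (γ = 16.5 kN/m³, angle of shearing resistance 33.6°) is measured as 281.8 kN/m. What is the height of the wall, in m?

K_a = 0.2875. P_a = ½ K_a γ H² ⇒ H = √(2P_a/(K_a γ)).
H = √(2×281.8/(0.2875×16.5)) = 10.90 m.

10.9 m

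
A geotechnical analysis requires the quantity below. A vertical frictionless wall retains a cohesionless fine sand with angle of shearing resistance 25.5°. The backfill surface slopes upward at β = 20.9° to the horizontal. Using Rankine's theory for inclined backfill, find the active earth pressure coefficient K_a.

0.551

K_a = cos β · (cos β − √(cos²β − cos²φ)) / (cos β + √(cos²β − cos²φ)).
cos β = 0.9342, cos φ = 0.9026, √(cos²β − cos²φ) = 0.2410.
K_a = 0.9342 × (0.9342 − 0.2410)/(0.9342 + 0.2410) = 0.5511.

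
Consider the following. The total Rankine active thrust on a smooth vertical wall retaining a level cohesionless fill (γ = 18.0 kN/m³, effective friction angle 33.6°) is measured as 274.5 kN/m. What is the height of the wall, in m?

K_a = 0.2875. P_a = ½ K_a γ H² ⇒ H = √(2P_a/(K_a γ)).
H = √(2×274.5/(0.2875×18.0)) = 10.30 m.

10.3 m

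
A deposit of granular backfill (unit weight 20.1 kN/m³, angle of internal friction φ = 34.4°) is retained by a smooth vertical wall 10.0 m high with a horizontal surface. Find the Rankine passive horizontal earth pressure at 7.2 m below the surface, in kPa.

K_p = (1 + sin φ)/(1 − sin φ) = 3.597.
σ_h = K_p γ z = 3.597 × 20.1 × 7.2 = 520.6 kPa.

521 kPa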